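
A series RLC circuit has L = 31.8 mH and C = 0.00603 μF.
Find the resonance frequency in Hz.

Step 1 — Resonance condition Im(Z)=0 gives ω₀ = 1/√(LC).
Step 2 — ω₀ = 1/√(0.0318·6.03e-09) = 7.222e+04 rad/s.
Step 3 — f₀ = ω₀/(2π) = 1.149e+04 Hz.

f₀ = 1.149e+04 Hz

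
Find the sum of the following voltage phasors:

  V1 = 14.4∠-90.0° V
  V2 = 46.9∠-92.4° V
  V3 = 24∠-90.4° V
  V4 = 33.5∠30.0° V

Step 1 — Convert each phasor to rectangular form:
  V1 = 14.4·(cos(-90.0°) + j·sin(-90.0°)) = 0 - j14.4 V
  V2 = 46.9·(cos(-92.4°) + j·sin(-92.4°)) = -1.964 - j46.86 V
  V3 = 24·(cos(-90.4°) + j·sin(-90.4°)) = -0.1676 - j24 V
  V4 = 33.5·(cos(30.0°) + j·sin(30.0°)) = 29.01 + j16.75 V
Step 2 — Sum components: V_total = 26.88 - j68.51 V.
Step 3 — Convert to polar: |V_total| = 73.59 V, ∠V_total = -68.6°.

V_total = 73.59∠-68.6° V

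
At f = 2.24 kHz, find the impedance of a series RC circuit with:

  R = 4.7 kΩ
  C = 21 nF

Step 1 — Angular frequency: ω = 2π·f = 2π·2240 = 1.407e+04 rad/s.
Step 2 — Component impedances:
  R: Z = R = 4700 Ω
  C: Z = 1/(jωC) = -j/(ω·C) = 0 - j3383 Ω
Step 3 — Series combination: Z_total = R + C = 4700 - j3383 Ω = 5791∠-35.7° Ω.

Z = 4700 - j3383 Ω = 5791∠-35.7° Ω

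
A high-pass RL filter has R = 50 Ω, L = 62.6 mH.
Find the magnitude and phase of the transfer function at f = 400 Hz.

Step 1 — Angular frequency: ω = 2π·400 = 2513 rad/s.
Step 2 — Transfer function: H(jω) = jωL/(R + jωL).
Step 3 — Numerator jωL = j·157.3; denominator R + jωL = 50 + j157.3.
Step 4 — H = 0.9083 + j0.2886.
Step 5 — Magnitude: |H| = 0.953 (-0.4 dB); phase: φ = 17.6°.

|H| = 0.953 (-0.4 dB), φ = 17.6°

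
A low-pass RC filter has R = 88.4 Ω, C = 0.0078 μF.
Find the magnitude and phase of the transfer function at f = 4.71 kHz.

Step 1 — Angular frequency: ω = 2π·4710 = 2.959e+04 rad/s.
Step 2 — Transfer function: H(jω) = 1/(1 + jωRC).
Step 3 — Denominator: 1 + jωRC = 1 + j·2.959e+04·88.4·7.8e-09 = 1 + j0.02041.
Step 4 — H = 0.9996 - j0.0204.
Step 5 — Magnitude: |H| = 0.9998 (-0.0 dB); phase: φ = -1.2°.

|H| = 0.9998 (-0.0 dB), φ = -1.2°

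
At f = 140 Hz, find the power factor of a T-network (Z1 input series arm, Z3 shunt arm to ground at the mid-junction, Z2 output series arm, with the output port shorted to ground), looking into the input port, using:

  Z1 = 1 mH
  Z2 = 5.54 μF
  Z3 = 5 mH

Step 1 — Angular frequency: ω = 2π·f = 2π·140 = 879.6 rad/s.
Step 2 — Component impedances:
  Z1: Z = jωL = j·879.6·0.001 = 0 + j0.8796 Ω
  Z2: Z = 1/(jωC) = -j/(ω·C) = 0 - j205.2 Ω
  Z3: Z = jωL = j·879.6·0.005 = 0 + j4.398 Ω
Step 3 — With the output port shorted to ground, the output series arm Z2 runs from the junction to ground; the shunt arm Z3 also runs from the junction to ground. They appear in parallel: Z3 || Z2 = 0 + j4.495 Ω.
Step 4 — Series with input arm Z1: Z_in = Z1 + (Z3 || Z2) = 0 + j5.374 Ω = 5.374∠90.0° Ω.
Step 5 — Power factor: PF = cos(φ) = Re(Z)/|Z| = 0/5.374 = 0.
Step 6 — Type: Im(Z) = 5.374 ⇒ lagging (phase φ = 90.0°).

PF = 0 (lagging, φ = 90.0°)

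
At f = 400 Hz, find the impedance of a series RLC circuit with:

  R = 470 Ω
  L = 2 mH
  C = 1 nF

Step 1 — Angular frequency: ω = 2π·f = 2π·400 = 2513 rad/s.
Step 2 — Component impedances:
  R: Z = R = 470 Ω
  L: Z = jωL = j·2513·0.002 = 0 + j5.027 Ω
  C: Z = 1/(jωC) = -j/(ω·C) = 0 - j3.979e+05 Ω
Step 3 — Series combination: Z_total = R + L + C = 470 - j3.979e+05 Ω = 3.979e+05∠-89.9° Ω.

Z = 470 - j3.979e+05 Ω = 3.979e+05∠-89.9° Ω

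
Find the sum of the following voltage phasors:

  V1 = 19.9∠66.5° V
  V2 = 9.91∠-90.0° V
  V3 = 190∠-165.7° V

Step 1 — Convert each phasor to rectangular form:
  V1 = 19.9·(cos(66.5°) + j·sin(66.5°)) = 7.935 + j18.25 V
  V2 = 9.91·(cos(-90.0°) + j·sin(-90.0°)) = 0 - j9.91 V
  V3 = 190·(cos(-165.7°) + j·sin(-165.7°)) = -184.1 - j46.93 V
Step 2 — Sum components: V_total = -176.2 - j38.59 V.
Step 3 — Convert to polar: |V_total| = 180.4 V, ∠V_total = -167.6°.

V_total = 180.4∠-167.6° V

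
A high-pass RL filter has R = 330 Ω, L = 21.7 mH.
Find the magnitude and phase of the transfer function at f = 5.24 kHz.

Step 1 — Angular frequency: ω = 2π·5240 = 3.292e+04 rad/s.
Step 2 — Transfer function: H(jω) = jωL/(R + jωL).
Step 3 — Numerator jωL = j·714.4; denominator R + jωL = 330 + j714.4.
Step 4 — H = 0.8242 + j0.3807.
Step 5 — Magnitude: |H| = 0.9078 (-0.8 dB); phase: φ = 24.8°.

|H| = 0.9078 (-0.8 dB), φ = 24.8°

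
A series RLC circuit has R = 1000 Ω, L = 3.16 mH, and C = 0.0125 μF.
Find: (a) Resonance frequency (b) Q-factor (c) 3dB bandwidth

Step 1 — Resonance condition Im(Z)=0 gives ω₀ = 1/√(LC).
Step 2 — ω₀ = 1/√(0.00316·1.25e-08) = 1.591e+05 rad/s.
Step 3 — f₀ = ω₀/(2π) = 2.532e+04 Hz.
Step 4 — Series Q: Q = ω₀L/R = 1.591e+05·0.00316/1000 = 0.5028.
Step 5 — 3dB bandwidth: Δω = ω₀/Q = 3.165e+05 rad/s; BW = Δω/(2π) = 5.037e+04 Hz.

(a) f₀ = 2.532e+04 Hz  (b) Q = 0.5028  (c) BW = 5.037e+04 Hz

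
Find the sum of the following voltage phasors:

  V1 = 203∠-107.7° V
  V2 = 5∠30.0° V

Step 1 — Convert each phasor to rectangular form:
  V1 = 203·(cos(-107.7°) + j·sin(-107.7°)) = -61.72 - j193.4 V
  V2 = 5·(cos(30.0°) + j·sin(30.0°)) = 4.33 + j2.5 V
Step 2 — Sum components: V_total = -57.39 - j190.9 V.
Step 3 — Convert to polar: |V_total| = 199.3 V, ∠V_total = -106.7°.

V_total = 199.3∠-106.7° V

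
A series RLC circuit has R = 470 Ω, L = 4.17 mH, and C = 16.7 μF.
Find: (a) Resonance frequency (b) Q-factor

Step 1 — Resonance condition Im(Z)=0 gives ω₀ = 1/√(LC).
Step 2 — ω₀ = 1/√(0.00417·1.67e-05) = 3789 rad/s.
Step 3 — f₀ = ω₀/(2π) = 603.1 Hz.
Step 4 — Series Q: Q = ω₀L/R = 3789·0.00417/470 = 0.03362.

(a) f₀ = 603.1 Hz  (b) Q = 0.03362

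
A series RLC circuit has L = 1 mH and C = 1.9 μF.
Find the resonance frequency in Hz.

Step 1 — Resonance condition Im(Z)=0 gives ω₀ = 1/√(LC).
Step 2 — ω₀ = 1/√(0.001·1.9e-06) = 2.294e+04 rad/s.
Step 3 — f₀ = ω₀/(2π) = 3651 Hz.

f₀ = 3651 Hz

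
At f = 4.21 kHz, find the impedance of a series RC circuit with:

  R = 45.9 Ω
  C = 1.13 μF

Step 1 — Angular frequency: ω = 2π·f = 2π·4210 = 2.645e+04 rad/s.
Step 2 — Component impedances:
  R: Z = R = 45.9 Ω
  C: Z = 1/(jωC) = -j/(ω·C) = 0 - j33.45 Ω
Step 3 — Series combination: Z_total = R + C = 45.9 - j33.45 Ω = 56.8∠-36.1° Ω.

Z = 45.9 - j33.45 Ω = 56.8∠-36.1° Ω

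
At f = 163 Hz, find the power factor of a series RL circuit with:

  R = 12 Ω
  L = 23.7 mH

Step 1 — Angular frequency: ω = 2π·f = 2π·163 = 1024 rad/s.
Step 2 — Component impedances:
  R: Z = R = 12 Ω
  L: Z = jωL = j·1024·0.0237 = 0 + j24.27 Ω
Step 3 — Series combination: Z_total = R + L = 12 + j24.27 Ω = 27.08∠63.7° Ω.
Step 4 — Power factor: PF = cos(φ) = Re(Z)/|Z| = 12/27.077 = 0.4432.
Step 5 — Type: Im(Z) = 24.27 ⇒ lagging (phase φ = 63.7°).

PF = 0.4432 (lagging, φ = 63.7°)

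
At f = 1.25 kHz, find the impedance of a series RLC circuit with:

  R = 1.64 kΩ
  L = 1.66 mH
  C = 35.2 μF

Step 1 — Angular frequency: ω = 2π·f = 2π·1250 = 7854 rad/s.
Step 2 — Component impedances:
  R: Z = R = 1640 Ω
  L: Z = jωL = j·7854·0.00166 = 0 + j13.04 Ω
  C: Z = 1/(jωC) = -j/(ω·C) = 0 - j3.617 Ω
Step 3 — Series combination: Z_total = R + L + C = 1640 + j9.42 Ω = 1640∠0.3° Ω.

Z = 1640 + j9.42 Ω = 1640∠0.3° Ω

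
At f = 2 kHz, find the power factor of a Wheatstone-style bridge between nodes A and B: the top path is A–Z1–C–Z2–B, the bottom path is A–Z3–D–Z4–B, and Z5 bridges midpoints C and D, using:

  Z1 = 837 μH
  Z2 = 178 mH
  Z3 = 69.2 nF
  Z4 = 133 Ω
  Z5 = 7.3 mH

Step 1 — Angular frequency: ω = 2π·f = 2π·2000 = 1.257e+04 rad/s.
Step 2 — Component impedances:
  Z1: Z = jωL = j·1.257e+04·0.000837 = 0 + j10.52 Ω
  Z2: Z = jωL = j·1.257e+04·0.178 = 0 + j2237 Ω
  Z3: Z = 1/(jωC) = -j/(ω·C) = 0 - j1150 Ω
  Z4: Z = R = 133 Ω
  Z5: Z = jωL = j·1.257e+04·0.0073 = 0 + j91.73 Ω
Step 3 — Bridge requires nodal analysis (the Z5 bridge couples midpoints C and D, so the two paths cannot be reduced to a simple series/parallel combination). Setting node B to ground and injecting 1 A at node A, the 3-node admittance system at A, C, D solves to V_A = Z_AB = 121.4 + j114.8 Ω = 167.1∠43.4° Ω.
Step 4 — Power factor: PF = cos(φ) = Re(Z)/|Z| = 121.4/167.1 = 0.7265.
Step 5 — Type: Im(Z) = 114.8 ⇒ lagging (phase φ = 43.4°).

PF = 0.7265 (lagging, φ = 43.4°)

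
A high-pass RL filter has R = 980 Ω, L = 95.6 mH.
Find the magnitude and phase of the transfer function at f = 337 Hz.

Step 1 — Angular frequency: ω = 2π·337 = 2117 rad/s.
Step 2 — Transfer function: H(jω) = jωL/(R + jωL).
Step 3 — Numerator jωL = j·202.4; denominator R + jωL = 980 + j202.4.
Step 4 — H = 0.04092 + j0.1981.
Step 5 — Magnitude: |H| = 0.2023 (-13.9 dB); phase: φ = 78.3°.

|H| = 0.2023 (-13.9 dB), φ = 78.3°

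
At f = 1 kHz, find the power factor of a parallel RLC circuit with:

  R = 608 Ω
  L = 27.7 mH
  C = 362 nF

Step 1 — Angular frequency: ω = 2π·f = 2π·1000 = 6283 rad/s.
Step 2 — Component impedances:
  R: Z = R = 608 Ω
  L: Z = jωL = j·6283·0.0277 = 0 + j174 Ω
  C: Z = 1/(jωC) = -j/(ω·C) = 0 - j439.7 Ω
Step 3 — Parallel combination: 1/Z_total = 1/R + 1/L + 1/C; Z_total = 111.5 + j235.3 Ω = 260.3∠64.6° Ω.
Step 4 — Power factor: PF = cos(φ) = Re(Z)/|Z| = 111.48/260.34 = 0.4282.
Step 5 — Type: Im(Z) = 235.3 ⇒ lagging (phase φ = 64.6°).

PF = 0.4282 (lagging, φ = 64.6°)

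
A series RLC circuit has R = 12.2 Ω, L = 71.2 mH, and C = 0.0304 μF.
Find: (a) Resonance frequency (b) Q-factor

Step 1 — Resonance condition Im(Z)=0 gives ω₀ = 1/√(LC).
Step 2 — ω₀ = 1/√(0.0712·3.04e-08) = 2.149e+04 rad/s.
Step 3 — f₀ = ω₀/(2π) = 3421 Hz.
Step 4 — Series Q: Q = ω₀L/R = 2.149e+04·0.0712/12.2 = 125.4.

(a) f₀ = 3421 Hz  (b) Q = 125.4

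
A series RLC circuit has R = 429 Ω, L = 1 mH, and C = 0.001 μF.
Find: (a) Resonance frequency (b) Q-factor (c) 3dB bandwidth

Step 1 — Resonance: ω₀ = 1/√(LC) = 1/√(0.001·1e-09) = 1e+06 rad/s.
Step 2 — f₀ = ω₀/(2π) = 1.592e+05 Hz.
Step 3 — Series Q: Q = ω₀L/R = 1e+06·0.001/429 = 2.331.
Step 4 — Bandwidth: Δω = ω₀/Q = 4.29e+05 rad/s; BW = Δω/(2π) = 6.828e+04 Hz.

(a) f₀ = 1.592e+05 Hz  (b) Q = 2.331  (c) BW = 6.828e+04 Hz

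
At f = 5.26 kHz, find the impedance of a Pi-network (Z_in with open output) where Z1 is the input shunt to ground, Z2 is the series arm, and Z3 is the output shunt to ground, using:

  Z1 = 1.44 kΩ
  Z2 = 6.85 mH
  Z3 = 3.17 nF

Step 1 — Angular frequency: ω = 2π·f = 2π·5260 = 3.305e+04 rad/s.
Step 2 — Component impedances:
  Z1: Z = R = 1440 Ω
  Z2: Z = jωL = j·3.305e+04·0.00685 = 0 + j226.4 Ω
  Z3: Z = 1/(jωC) = -j/(ω·C) = 0 - j9545 Ω
Step 3 — With open output, the series arm Z2 and the output shunt Z3 appear in series to ground: Z2 + Z3 = 0 - j9319 Ω.
Step 4 — Parallel with input shunt Z1: Z_in = Z1 || (Z2 + Z3) = 1406 - j217.3 Ω = 1423∠-8.8° Ω.

Z = 1406 - j217.3 Ω = 1423∠-8.8° Ω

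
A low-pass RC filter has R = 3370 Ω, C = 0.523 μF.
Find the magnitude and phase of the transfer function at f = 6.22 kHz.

Step 1 — Angular frequency: ω = 2π·6220 = 3.908e+04 rad/s.
Step 2 — Transfer function: H(jω) = 1/(1 + jωRC).
Step 3 — Denominator: 1 + jωRC = 1 + j·3.908e+04·3370·5.23e-07 = 1 + j68.88.
Step 4 — H = 0.0002107 - j0.01451.
Step 5 — Magnitude: |H| = 0.01452 (-36.8 dB); phase: φ = -89.2°.

|H| = 0.01452 (-36.8 dB), φ = -89.2°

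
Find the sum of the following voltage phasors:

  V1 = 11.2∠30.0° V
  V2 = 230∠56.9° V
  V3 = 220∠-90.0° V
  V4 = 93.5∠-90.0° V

Step 1 — Convert each phasor to rectangular form:
  V1 = 11.2·(cos(30.0°) + j·sin(30.0°)) = 9.699 + j5.6 V
  V2 = 230·(cos(56.9°) + j·sin(56.9°)) = 125.6 + j192.7 V
  V3 = 220·(cos(-90.0°) + j·sin(-90.0°)) = 0 - j220 V
  V4 = 93.5·(cos(-90.0°) + j·sin(-90.0°)) = 0 - j93.5 V
Step 2 — Sum components: V_total = 135.3 - j115.2 V.
Step 3 — Convert to polar: |V_total| = 177.7 V, ∠V_total = -40.4°.

V_total = 177.7∠-40.4° V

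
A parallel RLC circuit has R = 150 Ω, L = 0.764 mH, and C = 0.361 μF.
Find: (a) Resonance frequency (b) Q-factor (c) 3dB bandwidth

Step 1 — Resonance: ω₀ = 1/√(LC) = 1/√(0.000764·3.61e-07) = 6.021e+04 rad/s.
Step 2 — f₀ = ω₀/(2π) = 9583 Hz.
Step 3 — Parallel Q: Q = R/(ω₀L) = 150/(6.021e+04·0.000764) = 3.261.
Step 4 — Bandwidth: Δω = ω₀/Q = 1.847e+04 rad/s; BW = Δω/(2π) = 2939 Hz.

(a) f₀ = 9583 Hz  (b) Q = 3.261  (c) BW = 2939 Hz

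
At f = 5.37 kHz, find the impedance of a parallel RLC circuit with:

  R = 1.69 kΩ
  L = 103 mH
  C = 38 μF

Step 1 — Angular frequency: ω = 2π·f = 2π·5370 = 3.374e+04 rad/s.
Step 2 — Component impedances:
  R: Z = R = 1690 Ω
  L: Z = jωL = j·3.374e+04·0.103 = 0 + j3475 Ω
  C: Z = 1/(jωC) = -j/(ω·C) = 0 - j0.7799 Ω
Step 3 — Parallel combination: 1/Z_total = 1/R + 1/L + 1/C; Z_total = 0.0003601 - j0.7801 Ω = 0.7801∠-90.0° Ω.

Z = 0.0003601 - j0.7801 Ω = 0.7801∠-90.0° Ω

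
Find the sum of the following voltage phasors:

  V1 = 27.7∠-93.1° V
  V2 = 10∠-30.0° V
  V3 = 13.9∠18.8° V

Step 1 — Convert each phasor to rectangular form:
  V1 = 27.7·(cos(-93.1°) + j·sin(-93.1°)) = -1.498 - j27.66 V
  V2 = 10·(cos(-30.0°) + j·sin(-30.0°)) = 8.66 - j5 V
  V3 = 13.9·(cos(18.8°) + j·sin(18.8°)) = 13.16 + j4.479 V
Step 2 — Sum components: V_total = 20.32 - j28.18 V.
Step 3 — Convert to polar: |V_total| = 34.74 V, ∠V_total = -54.2°.

V_total = 34.74∠-54.2° V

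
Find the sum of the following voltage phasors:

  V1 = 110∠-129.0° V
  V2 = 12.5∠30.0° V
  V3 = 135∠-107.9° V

Step 1 — Convert each phasor to rectangular form:
  V1 = 110·(cos(-129.0°) + j·sin(-129.0°)) = -69.23 - j85.49 V
  V2 = 12.5·(cos(30.0°) + j·sin(30.0°)) = 10.83 + j6.25 V
  V3 = 135·(cos(-107.9°) + j·sin(-107.9°)) = -41.49 - j128.5 V
Step 2 — Sum components: V_total = -99.89 - j207.7 V.
Step 3 — Convert to polar: |V_total| = 230.5 V, ∠V_total = -115.7°.

V_total = 230.5∠-115.7° V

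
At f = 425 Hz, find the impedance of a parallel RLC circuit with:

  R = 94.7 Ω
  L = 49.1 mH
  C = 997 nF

Step 1 — Angular frequency: ω = 2π·f = 2π·425 = 2670 rad/s.
Step 2 — Component impedances:
  R: Z = R = 94.7 Ω
  L: Z = jωL = j·2670·0.0491 = 0 + j131.1 Ω
  C: Z = 1/(jωC) = -j/(ω·C) = 0 - j375.6 Ω
Step 3 — Parallel combination: 1/Z_total = 1/R + 1/L + 1/C; Z_total = 77.56 + j36.46 Ω = 85.7∠25.2° Ω.

Z = 77.56 + j36.46 Ω = 85.7∠25.2° Ω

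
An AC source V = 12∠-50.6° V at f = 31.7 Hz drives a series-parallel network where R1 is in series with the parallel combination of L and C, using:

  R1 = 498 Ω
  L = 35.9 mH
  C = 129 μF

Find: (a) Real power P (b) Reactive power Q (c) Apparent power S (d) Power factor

Step 1 — Angular frequency: ω = 2π·f = 2π·31.7 = 199.2 rad/s.
Step 2 — Component impedances:
  R1: Z = R = 498 Ω
  L: Z = jωL = j·199.2·0.0359 = 0 + j7.15 Ω
  C: Z = 1/(jωC) = -j/(ω·C) = 0 - j38.92 Ω
Step 3 — Parallel branch: L || C = 1/(1/L + 1/C) = 0 + j8.76 Ω.
Step 4 — Series with R1: Z_total = R1 + (L || C) = 498 + j8.76 Ω = 498.1∠1.0° Ω.
Step 5 — Source phasor: V = 12∠-50.6° V = 7.617 - j9.273 V.
Step 6 — Current: I = V / Z = 0.01496 - j0.01888 A = 0.02409∠-51.6° A.
Step 7 — Complex power: S = V·I* = 0.2891 + j0.005085 VA.
Step 8 — Real power: P = Re(S) = 0.2891 W.
Step 9 — Reactive power: Q = Im(S) = 0.005085 VAR.
Step 10 — Apparent power: |S| = 0.2891 VA.
Step 11 — Power factor: PF = P/|S| = 0.9998 (lagging).

(a) P = 0.2891 W  (b) Q = 0.005085 VAR  (c) S = 0.2891 VA  (d) PF = 0.9998 (lagging)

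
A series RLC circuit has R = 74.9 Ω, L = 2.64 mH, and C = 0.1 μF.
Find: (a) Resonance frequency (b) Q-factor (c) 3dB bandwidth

Step 1 — Resonance: ω₀ = 1/√(LC) = 1/√(0.00264·1e-07) = 6.155e+04 rad/s.
Step 2 — f₀ = ω₀/(2π) = 9795 Hz.
Step 3 — Series Q: Q = ω₀L/R = 6.155e+04·0.00264/74.9 = 2.169.
Step 4 — Bandwidth: Δω = ω₀/Q = 2.837e+04 rad/s; BW = Δω/(2π) = 4515 Hz.

(a) f₀ = 9795 Hz  (b) Q = 2.169  (c) BW = 4515 Hz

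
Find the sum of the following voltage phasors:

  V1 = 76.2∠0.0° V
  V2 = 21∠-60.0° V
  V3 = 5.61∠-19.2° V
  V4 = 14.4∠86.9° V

Step 1 — Convert each phasor to rectangular form:
  V1 = 76.2·(cos(0.0°) + j·sin(0.0°)) = 76.2 V
  V2 = 21·(cos(-60.0°) + j·sin(-60.0°)) = 10.5 - j18.19 V
  V3 = 5.61·(cos(-19.2°) + j·sin(-19.2°)) = 5.298 - j1.845 V
  V4 = 14.4·(cos(86.9°) + j·sin(86.9°)) = 0.7787 + j14.38 V
Step 2 — Sum components: V_total = 92.78 - j5.653 V.
Step 3 — Convert to polar: |V_total| = 92.95 V, ∠V_total = -3.5°.

V_total = 92.95∠-3.5° V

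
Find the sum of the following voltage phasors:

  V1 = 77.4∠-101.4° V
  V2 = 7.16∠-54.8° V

Step 1 — Convert each phasor to rectangular form:
  V1 = 77.4·(cos(-101.4°) + j·sin(-101.4°)) = -15.3 - j75.87 V
  V2 = 7.16·(cos(-54.8°) + j·sin(-54.8°)) = 4.127 - j5.851 V
Step 2 — Sum components: V_total = -11.17 - j81.72 V.
Step 3 — Convert to polar: |V_total| = 82.48 V, ∠V_total = -97.8°.

V_total = 82.48∠-97.8° V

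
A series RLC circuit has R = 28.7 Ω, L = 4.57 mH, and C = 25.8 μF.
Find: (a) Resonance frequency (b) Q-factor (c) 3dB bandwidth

Step 1 — Resonance: ω₀ = 1/√(LC) = 1/√(0.00457·2.58e-05) = 2912 rad/s.
Step 2 — f₀ = ω₀/(2π) = 463.5 Hz.
Step 3 — Series Q: Q = ω₀L/R = 2912·0.00457/28.7 = 0.4637.
Step 4 — Bandwidth: Δω = ω₀/Q = 6280 rad/s; BW = Δω/(2π) = 999.5 Hz.

(a) f₀ = 463.5 Hz  (b) Q = 0.4637  (c) BW = 999.5 Hz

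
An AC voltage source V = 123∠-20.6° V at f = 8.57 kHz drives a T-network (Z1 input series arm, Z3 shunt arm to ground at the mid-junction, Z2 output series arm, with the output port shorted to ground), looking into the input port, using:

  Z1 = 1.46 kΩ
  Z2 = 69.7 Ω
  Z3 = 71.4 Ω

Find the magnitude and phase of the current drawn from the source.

Step 1 — Angular frequency: ω = 2π·f = 2π·8570 = 5.385e+04 rad/s.
Step 2 — Component impedances:
  Z1: Z = R = 1460 Ω
  Z2: Z = R = 69.7 Ω
  Z3: Z = R = 71.4 Ω
Step 3 — With the output port shorted to ground, the output series arm Z2 runs from the junction to ground; the shunt arm Z3 also runs from the junction to ground. They appear in parallel: Z3 || Z2 = 35.27 Ω.
Step 4 — Series with input arm Z1: Z_in = Z1 + (Z3 || Z2) = 1495 Ω = 1495∠0.0° Ω.
Step 5 — Source phasor: V = 123∠-20.6° V = 115.1 - j43.28 V.
Step 6 — Ohm's law: I = V / Z_total = (115.1 - j43.28) / (1495) = 0.077 - j0.02894 A.
Step 7 — Convert to polar: |I| = 0.08226 A, ∠I = -20.6°.

I = 0.08226∠-20.6° A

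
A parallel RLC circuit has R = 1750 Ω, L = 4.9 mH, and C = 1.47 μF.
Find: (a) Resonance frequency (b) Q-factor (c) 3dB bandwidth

Step 1 — Resonance: ω₀ = 1/√(LC) = 1/√(0.0049·1.47e-06) = 1.178e+04 rad/s.
Step 2 — f₀ = ω₀/(2π) = 1875 Hz.
Step 3 — Parallel Q: Q = R/(ω₀L) = 1750/(1.178e+04·0.0049) = 30.31.
Step 4 — Bandwidth: Δω = ω₀/Q = 388.7 rad/s; BW = Δω/(2π) = 61.87 Hz.

(a) f₀ = 1875 Hz  (b) Q = 30.31  (c) BW = 61.87 Hz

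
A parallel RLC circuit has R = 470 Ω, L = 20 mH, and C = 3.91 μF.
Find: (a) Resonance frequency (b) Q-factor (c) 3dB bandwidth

Step 1 — Resonance: ω₀ = 1/√(LC) = 1/√(0.02·3.91e-06) = 3576 rad/s.
Step 2 — f₀ = ω₀/(2π) = 569.1 Hz.
Step 3 — Parallel Q: Q = R/(ω₀L) = 470/(3576·0.02) = 6.572.
Step 4 — Bandwidth: Δω = ω₀/Q = 544.2 rad/s; BW = Δω/(2π) = 86.61 Hz.

(a) f₀ = 569.1 Hz  (b) Q = 6.572  (c) BW = 86.61 Hz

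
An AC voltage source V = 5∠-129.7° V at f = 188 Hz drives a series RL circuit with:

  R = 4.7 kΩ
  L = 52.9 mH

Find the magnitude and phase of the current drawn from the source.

Step 1 — Angular frequency: ω = 2π·f = 2π·188 = 1181 rad/s.
Step 2 — Component impedances:
  R: Z = R = 4700 Ω
  L: Z = jωL = j·1181·0.0529 = 0 + j62.49 Ω
Step 3 — Series combination: Z_total = R + L = 4700 + j62.49 Ω = 4700∠0.8° Ω.
Step 4 — Source phasor: V = 5∠-129.7° V = -3.194 - j3.847 V.
Step 5 — Ohm's law: I = V / Z_total = (-3.194 - j3.847) / (4700 + j62.49) = -0.0006903 - j0.0008093 A.
Step 6 — Convert to polar: |I| = 0.001064 A, ∠I = -130.5°.

I = 0.001064∠-130.5° A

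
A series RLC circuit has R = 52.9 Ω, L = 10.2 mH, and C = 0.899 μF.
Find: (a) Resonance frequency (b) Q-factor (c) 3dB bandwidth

Step 1 — Resonance: ω₀ = 1/√(LC) = 1/√(0.0102·8.99e-07) = 1.044e+04 rad/s.
Step 2 — f₀ = ω₀/(2π) = 1662 Hz.
Step 3 — Series Q: Q = ω₀L/R = 1.044e+04·0.0102/52.9 = 2.014.
Step 4 — Bandwidth: Δω = ω₀/Q = 5186 rad/s; BW = Δω/(2π) = 825.4 Hz.

(a) f₀ = 1662 Hz  (b) Q = 2.014  (c) BW = 825.4 Hz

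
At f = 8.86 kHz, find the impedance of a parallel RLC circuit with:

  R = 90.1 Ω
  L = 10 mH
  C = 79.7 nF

Step 1 — Angular frequency: ω = 2π·f = 2π·8860 = 5.567e+04 rad/s.
Step 2 — Component impedances:
  R: Z = R = 90.1 Ω
  L: Z = jωL = j·5.567e+04·0.01 = 0 + j556.7 Ω
  C: Z = 1/(jωC) = -j/(ω·C) = 0 - j225.4 Ω
Step 3 — Parallel combination: 1/Z_total = 1/R + 1/L + 1/C; Z_total = 85.27 - j20.29 Ω = 87.65∠-13.4° Ω.

Z = 85.27 - j20.29 Ω = 87.65∠-13.4° Ω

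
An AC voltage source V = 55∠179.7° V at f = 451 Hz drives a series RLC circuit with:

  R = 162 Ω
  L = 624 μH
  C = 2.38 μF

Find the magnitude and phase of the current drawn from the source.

Step 1 — Angular frequency: ω = 2π·f = 2π·451 = 2834 rad/s.
Step 2 — Component impedances:
  R: Z = R = 162 Ω
  L: Z = jωL = j·2834·0.000624 = 0 + j1.768 Ω
  C: Z = 1/(jωC) = -j/(ω·C) = 0 - j148.3 Ω
Step 3 — Series combination: Z_total = R + L + C = 162 - j146.5 Ω = 218.4∠-42.1° Ω.
Step 4 — Source phasor: V = 55∠179.7° V = -55 + j0.288 V.
Step 5 — Ohm's law: I = V / Z_total = (-55 + j0.288) / (162 - j146.5) = -0.1876 - j0.1679 A.
Step 6 — Convert to polar: |I| = 0.2518 A, ∠I = -138.2°.

I = 0.2518∠-138.2° A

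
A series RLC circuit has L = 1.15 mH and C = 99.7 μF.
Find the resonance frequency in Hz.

Step 1 — Resonance condition Im(Z)=0 gives ω₀ = 1/√(LC).
Step 2 — ω₀ = 1/√(0.00115·9.97e-05) = 2953 rad/s.
Step 3 — f₀ = ω₀/(2π) = 470 Hz.

f₀ = 470 Hz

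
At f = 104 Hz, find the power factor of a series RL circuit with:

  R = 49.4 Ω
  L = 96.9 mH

Step 1 — Angular frequency: ω = 2π·f = 2π·104 = 653.5 rad/s.
Step 2 — Component impedances:
  R: Z = R = 49.4 Ω
  L: Z = jωL = j·653.5·0.0969 = 0 + j63.32 Ω
Step 3 — Series combination: Z_total = R + L = 49.4 + j63.32 Ω = 80.31∠52.0° Ω.
Step 4 — Power factor: PF = cos(φ) = Re(Z)/|Z| = 49.4/80.31 = 0.6151.
Step 5 — Type: Im(Z) = 63.32 ⇒ lagging (phase φ = 52.0°).

PF = 0.6151 (lagging, φ = 52.0°)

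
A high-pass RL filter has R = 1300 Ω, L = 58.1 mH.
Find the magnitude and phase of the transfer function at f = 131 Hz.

Step 1 — Angular frequency: ω = 2π·131 = 823.1 rad/s.
Step 2 — Transfer function: H(jω) = jωL/(R + jωL).
Step 3 — Numerator jωL = j·47.82; denominator R + jωL = 1300 + j47.82.
Step 4 — H = 0.001351 + j0.03674.
Step 5 — Magnitude: |H| = 0.03676 (-28.7 dB); phase: φ = 87.9°.

|H| = 0.03676 (-28.7 dB), φ = 87.9°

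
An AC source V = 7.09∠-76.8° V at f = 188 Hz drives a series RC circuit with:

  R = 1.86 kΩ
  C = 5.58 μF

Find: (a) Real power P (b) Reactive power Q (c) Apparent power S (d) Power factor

Step 1 — Angular frequency: ω = 2π·f = 2π·188 = 1181 rad/s.
Step 2 — Component impedances:
  R: Z = R = 1860 Ω
  C: Z = 1/(jωC) = -j/(ω·C) = 0 - j151.7 Ω
Step 3 — Series combination: Z_total = R + C = 1860 - j151.7 Ω = 1866∠-4.7° Ω.
Step 4 — Source phasor: V = 7.09∠-76.8° V = 1.619 - j6.903 V.
Step 5 — Current: I = V / Z = 0.001165 - j0.003616 A = 0.003799∠-72.1° A.
Step 6 — Complex power: S = V·I* = 0.02685 - j0.00219 VA.
Step 7 — Real power: P = Re(S) = 0.02685 W.
Step 8 — Reactive power: Q = Im(S) = -0.00219 VAR.
Step 9 — Apparent power: |S| = 0.02694 VA.
Step 10 — Power factor: PF = P/|S| = 0.9967 (leading).

(a) P = 0.02685 W  (b) Q = -0.00219 VAR  (c) S = 0.02694 VA  (d) PF = 0.9967 (leading)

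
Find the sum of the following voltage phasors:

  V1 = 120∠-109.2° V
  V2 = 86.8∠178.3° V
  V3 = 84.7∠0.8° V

Step 1 — Convert each phasor to rectangular form:
  V1 = 120·(cos(-109.2°) + j·sin(-109.2°)) = -39.46 - j113.3 V
  V2 = 86.8·(cos(178.3°) + j·sin(178.3°)) = -86.76 + j2.575 V
  V3 = 84.7·(cos(0.8°) + j·sin(0.8°)) = 84.69 + j1.183 V
Step 2 — Sum components: V_total = -41.53 - j109.6 V.
Step 3 — Convert to polar: |V_total| = 117.2 V, ∠V_total = -110.8°.

V_total = 117.2∠-110.8° V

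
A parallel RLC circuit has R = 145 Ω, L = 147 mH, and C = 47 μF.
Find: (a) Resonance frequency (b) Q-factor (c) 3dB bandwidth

Step 1 — Resonance: ω₀ = 1/√(LC) = 1/√(0.147·4.7e-05) = 380.4 rad/s.
Step 2 — f₀ = ω₀/(2π) = 60.55 Hz.
Step 3 — Parallel Q: Q = R/(ω₀L) = 145/(380.4·0.147) = 2.593.
Step 4 — Bandwidth: Δω = ω₀/Q = 146.7 rad/s; BW = Δω/(2π) = 23.35 Hz.

(a) f₀ = 60.55 Hz  (b) Q = 2.593  (c) BW = 23.35 Hz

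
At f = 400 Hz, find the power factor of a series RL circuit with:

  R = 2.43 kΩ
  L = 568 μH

Step 1 — Angular frequency: ω = 2π·f = 2π·400 = 2513 rad/s.
Step 2 — Component impedances:
  R: Z = R = 2430 Ω
  L: Z = jωL = j·2513·0.000568 = 0 + j1.428 Ω
Step 3 — Series combination: Z_total = R + L = 2430 + j1.428 Ω = 2430∠0.0° Ω.
Step 4 — Power factor: PF = cos(φ) = Re(Z)/|Z| = 2430/2430 = 1.
Step 5 — Type: Im(Z) = 1.428 ⇒ lagging (phase φ = 0.0°).

PF = 1 (lagging, φ = 0.0°)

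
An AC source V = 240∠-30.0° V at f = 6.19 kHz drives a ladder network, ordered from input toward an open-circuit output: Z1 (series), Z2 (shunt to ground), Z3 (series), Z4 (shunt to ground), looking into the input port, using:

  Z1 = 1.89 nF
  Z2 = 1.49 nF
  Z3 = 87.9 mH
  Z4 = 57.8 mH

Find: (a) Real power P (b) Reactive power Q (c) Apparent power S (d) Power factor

Step 1 — Angular frequency: ω = 2π·f = 2π·6190 = 3.889e+04 rad/s.
Step 2 — Component impedances:
  Z1: Z = 1/(jωC) = -j/(ω·C) = 0 - j1.36e+04 Ω
  Z2: Z = 1/(jωC) = -j/(ω·C) = 0 - j1.726e+04 Ω
  Z3: Z = jωL = j·3.889e+04·0.0879 = 0 + j3419 Ω
  Z4: Z = jωL = j·3.889e+04·0.0578 = 0 + j2248 Ω
Step 3 — Ladder network (open output): work backward from the far end, alternating series and parallel combinations. Z_in = 0 - j5167 Ω = 5167∠-90.0° Ω.
Step 4 — Source phasor: V = 240∠-30.0° V = 207.8 - j120 V.
Step 5 — Current: I = V / Z = 0.02323 + j0.04023 A = 0.04645∠60.0° A.
Step 6 — Complex power: S = V·I* = 0 - j11.15 VA.
Step 7 — Real power: P = Re(S) = 0 W.
Step 8 — Reactive power: Q = Im(S) = -11.15 VAR.
Step 9 — Apparent power: |S| = 11.15 VA.
Step 10 — Power factor: PF = P/|S| = 0 (leading).

(a) P = 0 W  (b) Q = -11.15 VAR  (c) S = 11.15 VA  (d) PF = 0 (leading)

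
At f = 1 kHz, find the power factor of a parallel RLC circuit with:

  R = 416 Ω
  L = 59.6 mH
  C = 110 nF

Step 1 — Angular frequency: ω = 2π·f = 2π·1000 = 6283 rad/s.
Step 2 — Component impedances:
  R: Z = R = 416 Ω
  L: Z = jωL = j·6283·0.0596 = 0 + j374.5 Ω
  C: Z = 1/(jωC) = -j/(ω·C) = 0 - j1447 Ω
Step 3 — Parallel combination: 1/Z_total = 1/R + 1/L + 1/C; Z_total = 247.9 + j204.1 Ω = 321.1∠39.5° Ω.
Step 4 — Power factor: PF = cos(φ) = Re(Z)/|Z| = 247.9/321.1 = 0.772.
Step 5 — Type: Im(Z) = 204.1 ⇒ lagging (phase φ = 39.5°).

PF = 0.772 (lagging, φ = 39.5°)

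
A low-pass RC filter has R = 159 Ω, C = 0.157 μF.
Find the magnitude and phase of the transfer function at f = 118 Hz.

Step 1 — Angular frequency: ω = 2π·118 = 741.4 rad/s.
Step 2 — Transfer function: H(jω) = 1/(1 + jωRC).
Step 3 — Denominator: 1 + jωRC = 1 + j·741.4·159·1.57e-07 = 1 + j0.01851.
Step 4 — H = 0.9997 - j0.0185.
Step 5 — Magnitude: |H| = 0.9998 (-0.0 dB); phase: φ = -1.1°.

|H| = 0.9998 (-0.0 dB), φ = -1.1°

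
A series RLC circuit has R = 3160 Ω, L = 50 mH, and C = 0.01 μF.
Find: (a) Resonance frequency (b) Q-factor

Step 1 — Resonance condition Im(Z)=0 gives ω₀ = 1/√(LC).
Step 2 — ω₀ = 1/√(0.05·1e-08) = 4.472e+04 rad/s.
Step 3 — f₀ = ω₀/(2π) = 7118 Hz.
Step 4 — Series Q: Q = ω₀L/R = 4.472e+04·0.05/3160 = 0.7076.

(a) f₀ = 7118 Hz  (b) Q = 0.7076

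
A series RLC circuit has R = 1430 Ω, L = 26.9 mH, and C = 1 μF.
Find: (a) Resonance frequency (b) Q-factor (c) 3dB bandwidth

Step 1 — Resonance condition Im(Z)=0 gives ω₀ = 1/√(LC).
Step 2 — ω₀ = 1/√(0.0269·1e-06) = 6097 rad/s.
Step 3 — f₀ = ω₀/(2π) = 970.4 Hz.
Step 4 — Series Q: Q = ω₀L/R = 6097·0.0269/1430 = 0.1147.
Step 5 — 3dB bandwidth: Δω = ω₀/Q = 5.316e+04 rad/s; BW = Δω/(2π) = 8461 Hz.

(a) f₀ = 970.4 Hz  (b) Q = 0.1147  (c) BW = 8461 Hz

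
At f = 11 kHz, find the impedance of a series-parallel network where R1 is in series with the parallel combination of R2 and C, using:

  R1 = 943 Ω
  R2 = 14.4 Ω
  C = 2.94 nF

Step 1 — Angular frequency: ω = 2π·f = 2π·1.1e+04 = 6.912e+04 rad/s.
Step 2 — Component impedances:
  R1: Z = R = 943 Ω
  R2: Z = R = 14.4 Ω
  C: Z = 1/(jωC) = -j/(ω·C) = 0 - j4921 Ω
Step 3 — Parallel branch: R2 || C = 1/(1/R2 + 1/C) = 14.4 - j0.04213 Ω.
Step 4 — Series with R1: Z_total = R1 + (R2 || C) = 957.4 - j0.04213 Ω = 957.4∠-0.0° Ω.

Z = 957.4 - j0.04213 Ω = 957.4∠-0.0° Ω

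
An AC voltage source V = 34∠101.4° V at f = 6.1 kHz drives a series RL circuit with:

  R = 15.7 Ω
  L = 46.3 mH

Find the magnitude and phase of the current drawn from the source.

Step 1 — Angular frequency: ω = 2π·f = 2π·6100 = 3.833e+04 rad/s.
Step 2 — Component impedances:
  R: Z = R = 15.7 Ω
  L: Z = jωL = j·3.833e+04·0.0463 = 0 + j1775 Ω
Step 3 — Series combination: Z_total = R + L = 15.7 + j1775 Ω = 1775∠89.5° Ω.
Step 4 — Source phasor: V = 34∠101.4° V = -6.72 + j33.33 V.
Step 5 — Ohm's law: I = V / Z_total = (-6.72 + j33.33) / (15.7 + j1775) = 0.01875 + j0.003953 A.
Step 6 — Convert to polar: |I| = 0.01916 A, ∠I = 11.9°.

I = 0.01916∠11.9° A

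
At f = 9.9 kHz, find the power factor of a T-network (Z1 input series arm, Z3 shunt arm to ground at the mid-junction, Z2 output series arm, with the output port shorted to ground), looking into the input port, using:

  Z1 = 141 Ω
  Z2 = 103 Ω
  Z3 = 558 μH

Step 1 — Angular frequency: ω = 2π·f = 2π·9900 = 6.22e+04 rad/s.
Step 2 — Component impedances:
  Z1: Z = R = 141 Ω
  Z2: Z = R = 103 Ω
  Z3: Z = jωL = j·6.22e+04·0.000558 = 0 + j34.71 Ω
Step 3 — With the output port shorted to ground, the output series arm Z2 runs from the junction to ground; the shunt arm Z3 also runs from the junction to ground. They appear in parallel: Z3 || Z2 = 10.5 + j31.17 Ω.
Step 4 — Series with input arm Z1: Z_in = Z1 + (Z3 || Z2) = 151.5 + j31.17 Ω = 154.7∠11.6° Ω.
Step 5 — Power factor: PF = cos(φ) = Re(Z)/|Z| = 151.504/154.677 = 0.9795.
Step 6 — Type: Im(Z) = 31.17 ⇒ lagging (phase φ = 11.6°).

PF = 0.9795 (lagging, φ = 11.6°)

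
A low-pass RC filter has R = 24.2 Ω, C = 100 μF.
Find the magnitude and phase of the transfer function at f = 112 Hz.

Step 1 — Angular frequency: ω = 2π·112 = 703.7 rad/s.
Step 2 — Transfer function: H(jω) = 1/(1 + jωRC).
Step 3 — Denominator: 1 + jωRC = 1 + j·703.7·24.2·0.0001 = 1 + j1.703.
Step 4 — H = 0.2564 - j0.4366.
Step 5 — Magnitude: |H| = 0.5064 (-5.9 dB); phase: φ = -59.6°.

|H| = 0.5064 (-5.9 dB), φ = -59.6°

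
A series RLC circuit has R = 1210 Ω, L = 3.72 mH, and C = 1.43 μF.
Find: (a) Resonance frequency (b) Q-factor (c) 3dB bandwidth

Step 1 — Resonance: ω₀ = 1/√(LC) = 1/√(0.00372·1.43e-06) = 1.371e+04 rad/s.
Step 2 — f₀ = ω₀/(2π) = 2182 Hz.
Step 3 — Series Q: Q = ω₀L/R = 1.371e+04·0.00372/1210 = 0.04215.
Step 4 — Bandwidth: Δω = ω₀/Q = 3.253e+05 rad/s; BW = Δω/(2π) = 5.177e+04 Hz.

(a) f₀ = 2182 Hz  (b) Q = 0.04215  (c) BW = 5.177e+04 Hz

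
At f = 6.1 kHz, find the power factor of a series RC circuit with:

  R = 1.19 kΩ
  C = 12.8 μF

Step 1 — Angular frequency: ω = 2π·f = 2π·6100 = 3.833e+04 rad/s.
Step 2 — Component impedances:
  R: Z = R = 1190 Ω
  C: Z = 1/(jωC) = -j/(ω·C) = 0 - j2.038 Ω
Step 3 — Series combination: Z_total = R + C = 1190 - j2.038 Ω = 1190∠-0.1° Ω.
Step 4 — Power factor: PF = cos(φ) = Re(Z)/|Z| = 1190/1190 = 1.
Step 5 — Type: Im(Z) = -2.038 ⇒ leading (phase φ = -0.1°).

PF = 1 (leading, φ = -0.1°)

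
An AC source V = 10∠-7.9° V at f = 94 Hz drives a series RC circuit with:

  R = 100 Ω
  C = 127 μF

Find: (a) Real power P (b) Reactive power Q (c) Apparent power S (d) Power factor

Step 1 — Angular frequency: ω = 2π·f = 2π·94 = 590.6 rad/s.
Step 2 — Component impedances:
  R: Z = R = 100 Ω
  C: Z = 1/(jωC) = -j/(ω·C) = 0 - j13.33 Ω
Step 3 — Series combination: Z_total = R + C = 100 - j13.33 Ω = 100.9∠-7.6° Ω.
Step 4 — Source phasor: V = 10∠-7.9° V = 9.905 - j1.374 V.
Step 5 — Current: I = V / Z = 0.09912 - j0.0005298 A = 0.09912∠-0.3° A.
Step 6 — Complex power: S = V·I* = 0.9825 - j0.131 VA.
Step 7 — Real power: P = Re(S) = 0.9825 W.
Step 8 — Reactive power: Q = Im(S) = -0.131 VAR.
Step 9 — Apparent power: |S| = 0.9912 VA.
Step 10 — Power factor: PF = P/|S| = 0.9912 (leading).

(a) P = 0.9825 W  (b) Q = -0.131 VAR  (c) S = 0.9912 VA  (d) PF = 0.9912 (leading)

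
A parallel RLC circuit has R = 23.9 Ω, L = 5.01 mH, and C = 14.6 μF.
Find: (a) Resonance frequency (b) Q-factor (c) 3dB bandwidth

Step 1 — Resonance: ω₀ = 1/√(LC) = 1/√(0.00501·1.46e-05) = 3697 rad/s.
Step 2 — f₀ = ω₀/(2π) = 588.5 Hz.
Step 3 — Parallel Q: Q = R/(ω₀L) = 23.9/(3697·0.00501) = 1.29.
Step 4 — Bandwidth: Δω = ω₀/Q = 2866 rad/s; BW = Δω/(2π) = 456.1 Hz.

(a) f₀ = 588.5 Hz  (b) Q = 1.29  (c) BW = 456.1 Hz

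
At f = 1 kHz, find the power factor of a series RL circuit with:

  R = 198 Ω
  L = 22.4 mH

Step 1 — Angular frequency: ω = 2π·f = 2π·1000 = 6283 rad/s.
Step 2 — Component impedances:
  R: Z = R = 198 Ω
  L: Z = jωL = j·6283·0.0224 = 0 + j140.7 Ω
Step 3 — Series combination: Z_total = R + L = 198 + j140.7 Ω = 242.9∠35.4° Ω.
Step 4 — Power factor: PF = cos(φ) = Re(Z)/|Z| = 198/242.925 = 0.8151.
Step 5 — Type: Im(Z) = 140.7 ⇒ lagging (phase φ = 35.4°).

PF = 0.8151 (lagging, φ = 35.4°)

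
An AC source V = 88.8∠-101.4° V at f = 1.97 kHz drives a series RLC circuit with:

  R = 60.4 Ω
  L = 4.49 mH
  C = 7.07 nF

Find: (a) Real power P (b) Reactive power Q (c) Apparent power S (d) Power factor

Step 1 — Angular frequency: ω = 2π·f = 2π·1970 = 1.238e+04 rad/s.
Step 2 — Component impedances:
  R: Z = R = 60.4 Ω
  L: Z = jωL = j·1.238e+04·0.00449 = 0 + j55.58 Ω
  C: Z = 1/(jωC) = -j/(ω·C) = 0 - j1.143e+04 Ω
Step 3 — Series combination: Z_total = R + L + C = 60.4 - j1.137e+04 Ω = 1.137e+04∠-89.7° Ω.
Step 4 — Source phasor: V = 88.8∠-101.4° V = -17.55 - j87.05 V.
Step 5 — Current: I = V / Z = 0.007647 - j0.001584 A = 0.007809∠-11.7° A.
Step 6 — Complex power: S = V·I* = 0.003683 - j0.6934 VA.
Step 7 — Real power: P = Re(S) = 0.003683 W.
Step 8 — Reactive power: Q = Im(S) = -0.6934 VAR.
Step 9 — Apparent power: |S| = 0.6934 VA.
Step 10 — Power factor: PF = P/|S| = 0.005311 (leading).

(a) P = 0.003683 W  (b) Q = -0.6934 VAR  (c) S = 0.6934 VA  (d) PF = 0.005311 (leading)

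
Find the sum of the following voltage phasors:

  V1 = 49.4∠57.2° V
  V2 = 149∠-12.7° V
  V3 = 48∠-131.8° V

Step 1 — Convert each phasor to rectangular form:
  V1 = 49.4·(cos(57.2°) + j·sin(57.2°)) = 26.76 + j41.52 V
  V2 = 149·(cos(-12.7°) + j·sin(-12.7°)) = 145.4 - j32.76 V
  V3 = 48·(cos(-131.8°) + j·sin(-131.8°)) = -31.99 - j35.78 V
Step 2 — Sum components: V_total = 140.1 - j27.02 V.
Step 3 — Convert to polar: |V_total| = 142.7 V, ∠V_total = -10.9°.

V_total = 142.7∠-10.9° V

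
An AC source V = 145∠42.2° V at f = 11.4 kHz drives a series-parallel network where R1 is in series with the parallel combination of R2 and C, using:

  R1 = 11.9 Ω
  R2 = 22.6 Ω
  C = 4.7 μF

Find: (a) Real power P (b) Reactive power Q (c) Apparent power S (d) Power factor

Step 1 — Angular frequency: ω = 2π·f = 2π·1.14e+04 = 7.163e+04 rad/s.
Step 2 — Component impedances:
  R1: Z = R = 11.9 Ω
  R2: Z = R = 22.6 Ω
  C: Z = 1/(jωC) = -j/(ω·C) = 0 - j2.97 Ω
Step 3 — Parallel branch: R2 || C = 1/(1/R2 + 1/C) = 0.3838 - j2.92 Ω.
Step 4 — Series with R1: Z_total = R1 + (R2 || C) = 12.28 - j2.92 Ω = 12.63∠-13.4° Ω.
Step 5 — Source phasor: V = 145∠42.2° V = 107.4 + j97.4 V.
Step 6 — Current: I = V / Z = 6.493 + j9.473 A = 11.48∠55.6° A.
Step 7 — Complex power: S = V·I* = 1620 - j385.1 VA.
Step 8 — Real power: P = Re(S) = 1620 W.
Step 9 — Reactive power: Q = Im(S) = -385.1 VAR.
Step 10 — Apparent power: |S| = 1665 VA.
Step 11 — Power factor: PF = P/|S| = 0.9729 (leading).

(a) P = 1620 W  (b) Q = -385.1 VAR  (c) S = 1665 VA  (d) PF = 0.9729 (leading)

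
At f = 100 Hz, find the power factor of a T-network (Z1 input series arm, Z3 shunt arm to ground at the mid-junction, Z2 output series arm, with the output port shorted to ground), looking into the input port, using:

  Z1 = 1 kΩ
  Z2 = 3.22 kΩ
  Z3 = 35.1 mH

Step 1 — Angular frequency: ω = 2π·f = 2π·100 = 628.3 rad/s.
Step 2 — Component impedances:
  Z1: Z = R = 1000 Ω
  Z2: Z = R = 3220 Ω
  Z3: Z = jωL = j·628.3·0.0351 = 0 + j22.05 Ω
Step 3 — With the output port shorted to ground, the output series arm Z2 runs from the junction to ground; the shunt arm Z3 also runs from the junction to ground. They appear in parallel: Z3 || Z2 = 0.151 + j22.05 Ω.
Step 4 — Series with input arm Z1: Z_in = Z1 + (Z3 || Z2) = 1000 + j22.05 Ω = 1000∠1.3° Ω.
Step 5 — Power factor: PF = cos(φ) = Re(Z)/|Z| = 1000.2/1000.4 = 0.9998.
Step 6 — Type: Im(Z) = 22.05 ⇒ lagging (phase φ = 1.3°).

PF = 0.9998 (lagging, φ = 1.3°)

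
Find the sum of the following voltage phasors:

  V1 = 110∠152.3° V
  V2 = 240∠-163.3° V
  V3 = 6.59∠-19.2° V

Step 1 — Convert each phasor to rectangular form:
  V1 = 110·(cos(152.3°) + j·sin(152.3°)) = -97.39 + j51.13 V
  V2 = 240·(cos(-163.3°) + j·sin(-163.3°)) = -229.9 - j68.97 V
  V3 = 6.59·(cos(-19.2°) + j·sin(-19.2°)) = 6.223 - j2.167 V
Step 2 — Sum components: V_total = -321 - j20 V.
Step 3 — Convert to polar: |V_total| = 321.7 V, ∠V_total = -176.4°.

V_total = 321.7∠-176.4° V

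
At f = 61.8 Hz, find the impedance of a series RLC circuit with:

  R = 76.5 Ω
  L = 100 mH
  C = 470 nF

Step 1 — Angular frequency: ω = 2π·f = 2π·61.8 = 388.3 rad/s.
Step 2 — Component impedances:
  R: Z = R = 76.5 Ω
  L: Z = jωL = j·388.3·0.1 = 0 + j38.83 Ω
  C: Z = 1/(jωC) = -j/(ω·C) = 0 - j5479 Ω
Step 3 — Series combination: Z_total = R + L + C = 76.5 - j5441 Ω = 5441∠-89.2° Ω.

Z = 76.5 - j5441 Ω = 5441∠-89.2° Ω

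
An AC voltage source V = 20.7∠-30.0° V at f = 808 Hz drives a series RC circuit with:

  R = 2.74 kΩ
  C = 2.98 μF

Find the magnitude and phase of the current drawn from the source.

Step 1 — Angular frequency: ω = 2π·f = 2π·808 = 5077 rad/s.
Step 2 — Component impedances:
  R: Z = R = 2740 Ω
  C: Z = 1/(jωC) = -j/(ω·C) = 0 - j66.1 Ω
Step 3 — Series combination: Z_total = R + C = 2740 - j66.1 Ω = 2741∠-1.4° Ω.
Step 4 — Source phasor: V = 20.7∠-30.0° V = 17.93 - j10.35 V.
Step 5 — Ohm's law: I = V / Z_total = (17.93 - j10.35) / (2740 - j66.1) = 0.00663 - j0.003617 A.
Step 6 — Convert to polar: |I| = 0.007553 A, ∠I = -28.6°.

I = 0.007553∠-28.6° A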